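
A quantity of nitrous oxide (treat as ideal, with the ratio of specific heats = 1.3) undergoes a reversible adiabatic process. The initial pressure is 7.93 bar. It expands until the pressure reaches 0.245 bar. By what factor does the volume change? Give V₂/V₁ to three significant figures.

V₂/V₁ ≈ 14.5

From PV^γ = const, V₂/V₁ = (P₁/P₂)^(1/γ).
V₂/V₁ = (7.93/0.245)^(0.769) = 14.51.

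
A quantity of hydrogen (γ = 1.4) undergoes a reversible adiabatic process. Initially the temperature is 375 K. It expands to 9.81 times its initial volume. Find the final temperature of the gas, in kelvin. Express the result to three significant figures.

T₂ ≈ 150 K

For a reversible adiabat TV^(γ−1) is constant, so T₂ = T₁ (V₁/V₂)^(γ−1).
T₂ = 375 × (1/9.81)^(0.4) = 150.4 K.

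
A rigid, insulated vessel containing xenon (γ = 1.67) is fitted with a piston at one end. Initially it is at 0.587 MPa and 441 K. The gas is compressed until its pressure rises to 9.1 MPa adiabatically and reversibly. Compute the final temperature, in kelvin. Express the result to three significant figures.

Adiabatic: T₂/T₁ = (P₂/P₁)^((γ−1)/γ).
T₂ = 441 × (9.1/0.587)^(0.401) = 1324 K.

T₂ ≈ 1320 K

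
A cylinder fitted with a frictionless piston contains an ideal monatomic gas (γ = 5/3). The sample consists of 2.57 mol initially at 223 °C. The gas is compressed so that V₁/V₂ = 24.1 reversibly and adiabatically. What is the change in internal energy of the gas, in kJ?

ΔU ≈ 117 kJ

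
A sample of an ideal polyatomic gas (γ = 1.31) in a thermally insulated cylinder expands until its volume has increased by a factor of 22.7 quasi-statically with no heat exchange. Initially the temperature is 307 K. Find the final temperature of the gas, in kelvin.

T₂ ≈ 117 K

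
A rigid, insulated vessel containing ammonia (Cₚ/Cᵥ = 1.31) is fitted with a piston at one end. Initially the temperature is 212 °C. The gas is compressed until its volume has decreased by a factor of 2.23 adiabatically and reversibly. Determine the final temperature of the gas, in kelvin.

Adiabatic: T₁V₁^(γ−1) = T₂V₂^(γ−1) ⇒ T₂ = T₁ (V₁/V₂)^(γ−1).
T₁ = 212 °C = 485.1 K.
T₂ = 485.1 × 2.23^(0.31) = 622.1 K.

T₂ ≈ 622 K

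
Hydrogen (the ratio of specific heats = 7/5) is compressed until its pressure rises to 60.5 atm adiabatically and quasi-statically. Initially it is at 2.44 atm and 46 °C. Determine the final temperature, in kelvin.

T₂ ≈ 799 K

Adiabatic: T₂/T₁ = (P₂/P₁)^((γ−1)/γ).
T₁ = 46 °C = 319.1 K.
T₂ = 319.1 × (60.5/2.44)^(2/7) = 798.7 K.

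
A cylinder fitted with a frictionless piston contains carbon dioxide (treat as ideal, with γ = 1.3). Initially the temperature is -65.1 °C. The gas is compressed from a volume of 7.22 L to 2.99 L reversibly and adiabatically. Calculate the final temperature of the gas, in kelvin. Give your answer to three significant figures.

T₂ ≈ 271 K

For a reversible adiabat TV^(γ−1) is constant, so T₂ = T₁ (V₁/V₂)^(γ−1).
T₁ = -65.1 °C = 208 K.
T₂ = 208 × (7.22/2.99)^(0.3) = 271 K.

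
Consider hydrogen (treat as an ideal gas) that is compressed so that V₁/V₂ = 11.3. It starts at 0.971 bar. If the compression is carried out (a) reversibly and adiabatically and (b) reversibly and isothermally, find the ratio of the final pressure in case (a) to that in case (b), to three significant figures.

For a diatomic ideal gas γ = 7/5.
Isothermal: P_b = P₁(V₁/V₂) = 0.971×11.3.
Adiabatic: P_a = P₁(V₁/V₂)^γ = 0.971×11.3^(7/5).
P_a/P_b = (V₁/V₂)^(γ−1) = 11.3^(2/5) = 2.638.

P_adiabatic / P_isothermal ≈ 2.64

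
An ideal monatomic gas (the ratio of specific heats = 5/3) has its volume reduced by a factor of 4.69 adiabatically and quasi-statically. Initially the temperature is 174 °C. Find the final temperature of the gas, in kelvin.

Adiabatic: T₁V₁^(γ−1) = T₂V₂^(γ−1) ⇒ T₂ = T₁ (V₁/V₂)^(γ−1).
T₁ = 174 °C = 447.1 K.
T₂ = 447.1 × 4.69^(2/3) = 1253 K.

T₂ ≈ 1250 K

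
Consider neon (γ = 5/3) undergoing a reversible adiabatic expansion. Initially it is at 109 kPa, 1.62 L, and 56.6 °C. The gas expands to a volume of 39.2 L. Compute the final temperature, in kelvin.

For a reversible adiabat TV^(γ−1) is constant, so T₂ = T₁ (V₁/V₂)^(γ−1).
T₁ = 56.6 °C = 329.8 K.
T₂ = 329.8 × (1.62/39.2)^(2/3) = 39.42 K.

T₂ ≈ 39.4 K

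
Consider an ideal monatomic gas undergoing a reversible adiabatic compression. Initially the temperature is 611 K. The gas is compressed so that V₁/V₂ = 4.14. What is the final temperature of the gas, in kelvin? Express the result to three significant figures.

T₂ ≈ 1580 K

For a reversible adiabat TV^(γ−1) is constant, so T₂ = T₁ (V₁/V₂)^(γ−1).
For a monatomic ideal gas γ = 5/3, so γ−1 = 2/3.
T₂ = 611 × 4.14^(2/3) = 1575 K.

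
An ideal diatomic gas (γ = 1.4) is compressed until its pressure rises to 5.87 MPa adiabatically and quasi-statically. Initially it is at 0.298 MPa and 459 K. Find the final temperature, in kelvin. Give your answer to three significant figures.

Adiabatic: T₂/T₁ = (P₂/P₁)^((γ−1)/γ).
T₂ = 459 × (5.87/0.298)^(0.286) = 1076 K.

T₂ ≈ 1080 K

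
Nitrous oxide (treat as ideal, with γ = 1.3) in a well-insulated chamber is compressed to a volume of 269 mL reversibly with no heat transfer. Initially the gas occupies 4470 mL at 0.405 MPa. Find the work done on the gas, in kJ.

W ≈ 7.99 kJ

P₂ = P₁(V₁/V₂)^γ = 0.405×(4470/269)^(1.3) = 15.64 MPa.
For a reversible adiabat, W_by_gas = (P₁V₁ − P₂V₂)/(γ−1).
W_by = (405000×0.00447 − 1.564×10^7×0.000269) / (0.3) = -7987 J.
W_on_gas = −W_by = 7987 J.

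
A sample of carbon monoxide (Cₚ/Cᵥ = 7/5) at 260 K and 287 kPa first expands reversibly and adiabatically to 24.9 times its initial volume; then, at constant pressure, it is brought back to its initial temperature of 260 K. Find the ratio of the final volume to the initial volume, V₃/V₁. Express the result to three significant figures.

Adiabatic step: V₂/V₁ = 24.9; T₂ = T₁·(1/24.9)^(2/5) = 71.86 K.
Isobaric step: V₃/V₂ = T₃/T₂ = 260/71.86.
V₃/V₁ = (V₂/V₁)(V₃/V₂) = 24.9 × (260/71.86) = 90.09.

V₃/V₁ ≈ 90.1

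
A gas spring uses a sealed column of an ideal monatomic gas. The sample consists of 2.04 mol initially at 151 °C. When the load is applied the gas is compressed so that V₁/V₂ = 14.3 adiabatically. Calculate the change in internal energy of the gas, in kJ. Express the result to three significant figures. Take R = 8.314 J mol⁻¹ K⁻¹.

ΔU ≈ 52.8 kJ

For a reversible adiabat TV^(γ−1) is constant, so T₂ = T₁ (V₁/V₂)^(γ−1).
γ = 5/3 for a monatomic ideal gas, so γ−1 = 2/3.
T₁ = 151 °C = 424.1 K.
T₂ = 424.1 × 14.3^(2/3) = 2499 K.
Q = 0, so ΔU = W_on_gas = nCᵥΔT with Cᵥ = R/(γ−1) = 12.47 J/(mol·K).
ΔU = 2.04 × 12.47 × (2499 − 424.1) = 52780 J.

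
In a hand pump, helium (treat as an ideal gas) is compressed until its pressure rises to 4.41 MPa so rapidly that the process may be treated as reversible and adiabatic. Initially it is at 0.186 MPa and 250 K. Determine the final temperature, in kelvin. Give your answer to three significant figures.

Along an adiabat T P^((1−γ)/γ) is constant, so T₂ = T₁ (P₂/P₁)^((γ−1)/γ).
For a monatomic ideal gas γ = 5/3, so (γ−1)/γ = 2/5.
T₂ = 250 × (4.41/0.186)^(2/5) = 887 K.

T₂ ≈ 887 K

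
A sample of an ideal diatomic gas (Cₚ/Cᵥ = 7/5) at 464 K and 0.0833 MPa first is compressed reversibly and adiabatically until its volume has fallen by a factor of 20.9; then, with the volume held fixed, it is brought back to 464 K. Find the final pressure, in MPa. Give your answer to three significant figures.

P₃ ≈ 1.74 MPa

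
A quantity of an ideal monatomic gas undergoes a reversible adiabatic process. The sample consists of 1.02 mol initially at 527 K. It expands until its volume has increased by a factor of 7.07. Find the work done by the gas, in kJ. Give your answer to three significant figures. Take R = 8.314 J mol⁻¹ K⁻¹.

W ≈ 4.88 kJ

For a reversible adiabat TV^(γ−1) is constant, so T₂ = T₁ (V₁/V₂)^(γ−1).
γ = 5/3 for a monatomic ideal gas, so γ−1 = 2/3.
T₂ = 527 × (1/7.07)^(2/3) = 143.1 K.
Q = 0, so ΔU = W_on_gas = nCᵥΔT with Cᵥ = R/(γ−1) = 12.47 J/(mol·K).
ΔU = 1.02 × 12.47 × (143.1 − 527) = -4884 J.
Work done by the gas = −ΔU = 4884 J.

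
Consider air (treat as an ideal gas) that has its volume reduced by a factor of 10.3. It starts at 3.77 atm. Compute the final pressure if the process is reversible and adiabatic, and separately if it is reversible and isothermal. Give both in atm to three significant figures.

For a diatomic ideal gas γ = 7/5.
Isothermal: P₂ = P₁(V₁/V₂) = 3.77×10.3 = 38.83 atm.
Adiabatic: P₂ = P₁(V₁/V₂)^γ = 3.77×10.3^(7/5) = 98.7 atm.

adiabatic: 98.7 atm; isothermal: 38.8 atm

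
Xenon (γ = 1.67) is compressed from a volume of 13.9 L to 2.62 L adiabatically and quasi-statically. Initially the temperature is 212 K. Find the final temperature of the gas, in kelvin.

T₂ ≈ 648 K

For a reversible adiabat TV^(γ−1) is constant, so T₂ = T₁ (V₁/V₂)^(γ−1).
T₂ = 212 × (13.9/2.62)^(0.67) = 648.5 K.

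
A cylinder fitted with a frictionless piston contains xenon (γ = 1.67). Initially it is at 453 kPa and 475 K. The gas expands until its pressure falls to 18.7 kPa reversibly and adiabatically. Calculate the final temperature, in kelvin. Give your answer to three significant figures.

Adiabatic: T₂/T₁ = (P₂/P₁)^((γ−1)/γ).
T₂ = 475 × (18.7/453)^(0.401) = 132.2 K.

T₂ ≈ 132 K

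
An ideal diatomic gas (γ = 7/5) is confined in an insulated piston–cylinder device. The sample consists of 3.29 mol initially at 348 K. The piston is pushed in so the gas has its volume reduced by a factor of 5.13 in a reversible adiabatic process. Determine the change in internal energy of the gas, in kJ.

ΔU ≈ 22.0 kJ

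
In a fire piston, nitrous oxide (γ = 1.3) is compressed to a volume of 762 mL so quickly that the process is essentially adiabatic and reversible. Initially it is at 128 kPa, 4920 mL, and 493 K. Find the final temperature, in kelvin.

T₂ ≈ 863 K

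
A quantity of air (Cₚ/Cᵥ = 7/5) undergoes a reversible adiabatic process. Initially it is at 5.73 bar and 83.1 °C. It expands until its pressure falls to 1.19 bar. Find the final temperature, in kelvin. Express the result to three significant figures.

T₂ ≈ 227 K

Adiabatic: T₂/T₁ = (P₂/P₁)^((γ−1)/γ).
T₁ = 83.1 °C = 356.2 K.
T₂ = 356.2 × (1.19/5.73)^(2/7) = 227.4 K.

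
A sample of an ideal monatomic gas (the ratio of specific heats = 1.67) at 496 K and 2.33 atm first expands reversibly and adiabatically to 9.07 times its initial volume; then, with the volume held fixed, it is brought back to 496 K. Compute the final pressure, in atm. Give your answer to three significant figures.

Adiabatic step (PV^γ = const): P₂ = 2.33×(1/9.07)^(1.67) = 0.05863 atm; T₂ = 496×(1/9.07)^(0.67) = 113.2 K.
Isochoric: P₃ = P₂(T₃/T₂) = 0.05863 × (496/113.2) = 0.2569 atm.

P₃ ≈ 0.257 atm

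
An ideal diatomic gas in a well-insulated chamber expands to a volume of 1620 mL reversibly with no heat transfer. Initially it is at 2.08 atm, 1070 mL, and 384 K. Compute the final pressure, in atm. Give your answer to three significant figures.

P₂ ≈ 1.16 atm

Adiabatic: P₁V₁^γ = P₂V₂^γ ⇒ P₂ = P₁ (V₁/V₂)^γ.
γ = 7/5 for a diatomic ideal gas.
P₂ = 2.08 × (1070/1620)^(7/5) = 1.164 atm.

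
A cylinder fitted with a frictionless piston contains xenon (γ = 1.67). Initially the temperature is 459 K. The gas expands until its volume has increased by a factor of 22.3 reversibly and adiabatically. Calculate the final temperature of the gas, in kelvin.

Adiabatic: T₁V₁^(γ−1) = T₂V₂^(γ−1) ⇒ T₂ = T₁ (V₁/V₂)^(γ−1).
T₂ = 459 × (1/22.3)^(0.67) = 57.34 K.

T₂ ≈ 57.3 K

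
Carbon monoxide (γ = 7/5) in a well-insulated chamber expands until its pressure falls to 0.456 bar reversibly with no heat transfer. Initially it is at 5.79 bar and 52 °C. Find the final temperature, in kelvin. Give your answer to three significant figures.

T₂ ≈ 157 K

Along an adiabat T P^((1−γ)/γ) is constant, so T₂ = T₁ (P₂/P₁)^((γ−1)/γ).
T₁ = 52 °C = 325.1 K.
T₂ = 325.1 × (0.456/5.79)^(2/7) = 157.3 K.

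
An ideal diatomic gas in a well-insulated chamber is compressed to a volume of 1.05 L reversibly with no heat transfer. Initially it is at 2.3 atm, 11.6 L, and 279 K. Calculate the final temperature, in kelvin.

T₂ ≈ 729 K

For a reversible adiabat TV^(γ−1) is constant, so T₂ = T₁ (V₁/V₂)^(γ−1).
γ = 7/5 for a diatomic ideal gas.
T₂ = 279 × (11.6/1.05)^(2/5) = 729.3 K.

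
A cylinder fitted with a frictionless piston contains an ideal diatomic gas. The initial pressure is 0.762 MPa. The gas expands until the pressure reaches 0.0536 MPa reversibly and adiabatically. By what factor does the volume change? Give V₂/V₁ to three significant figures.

From PV^γ = const, V₂/V₁ = (P₁/P₂)^(1/γ).
For a diatomic ideal gas γ = 7/5.
V₂/V₁ = (0.762/0.0536)^(5/7) = 6.659.

V₂/V₁ ≈ 6.66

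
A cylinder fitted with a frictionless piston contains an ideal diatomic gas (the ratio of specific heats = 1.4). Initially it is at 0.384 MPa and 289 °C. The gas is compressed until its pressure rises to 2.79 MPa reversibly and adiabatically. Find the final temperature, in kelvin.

T₂ ≈ 991 K

Along an adiabat T P^((1−γ)/γ) is constant, so T₂ = T₁ (P₂/P₁)^((γ−1)/γ).
T₁ = 289 °C = 562.1 K.
T₂ = 562.1 × (2.79/0.384)^(0.286) = 990.7 K.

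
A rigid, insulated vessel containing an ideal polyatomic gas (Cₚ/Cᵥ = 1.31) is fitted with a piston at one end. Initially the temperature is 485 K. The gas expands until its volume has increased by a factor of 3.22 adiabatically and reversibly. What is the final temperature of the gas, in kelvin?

Adiabatic: T₁V₁^(γ−1) = T₂V₂^(γ−1) ⇒ T₂ = T₁ (V₁/V₂)^(γ−1).
T₂ = 485 × (1/3.22)^(0.31) = 337.5 K.

T₂ ≈ 338 K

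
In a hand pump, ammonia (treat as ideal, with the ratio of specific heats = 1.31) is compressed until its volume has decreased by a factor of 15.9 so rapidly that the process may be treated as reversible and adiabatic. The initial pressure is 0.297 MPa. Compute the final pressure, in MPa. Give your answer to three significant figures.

Adiabatic: P₁V₁^γ = P₂V₂^γ ⇒ P₂ = P₁ (V₁/V₂)^γ.
P₂ = 0.297 × 15.9^(1.31) = 11.13 MPa.

P₂ ≈ 11.1 MPa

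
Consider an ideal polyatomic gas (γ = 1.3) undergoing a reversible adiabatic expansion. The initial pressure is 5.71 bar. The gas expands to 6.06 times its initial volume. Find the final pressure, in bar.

P₂ ≈ 0.549 bar

Since PV^γ is constant along a reversible adiabat, P₂ = P₁ (V₁/V₂)^γ.
P₂ = 5.71 × (1/6.06)^(1.3) = 0.5488 bar.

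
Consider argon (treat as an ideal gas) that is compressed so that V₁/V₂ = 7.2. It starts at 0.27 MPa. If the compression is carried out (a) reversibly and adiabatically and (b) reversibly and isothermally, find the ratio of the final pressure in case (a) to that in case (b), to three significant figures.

P_adiabatic / P_isothermal ≈ 3.73

For a monatomic ideal gas γ = 5/3.
Isothermal: P_b = P₁(V₁/V₂) = 0.27×7.2.
Adiabatic: P_a = P₁(V₁/V₂)^γ = 0.27×7.2^(5/3).
P_a/P_b = (V₁/V₂)^(γ−1) = 7.2^(2/3) = 3.729.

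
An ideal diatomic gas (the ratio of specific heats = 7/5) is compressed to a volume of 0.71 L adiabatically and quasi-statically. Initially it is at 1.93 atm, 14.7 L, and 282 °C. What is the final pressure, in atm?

Since PV^γ is constant along a reversible adiabat, P₂ = P₁ (V₁/V₂)^γ.
P₂ = 1.93 × (14.7/0.71)^(7/5) = 134.3 atm.

P₂ ≈ 134 atm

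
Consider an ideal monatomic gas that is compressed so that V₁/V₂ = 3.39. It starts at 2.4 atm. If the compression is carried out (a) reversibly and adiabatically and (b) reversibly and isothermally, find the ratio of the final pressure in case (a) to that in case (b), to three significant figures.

P_adiabatic / P_isothermal ≈ 2.26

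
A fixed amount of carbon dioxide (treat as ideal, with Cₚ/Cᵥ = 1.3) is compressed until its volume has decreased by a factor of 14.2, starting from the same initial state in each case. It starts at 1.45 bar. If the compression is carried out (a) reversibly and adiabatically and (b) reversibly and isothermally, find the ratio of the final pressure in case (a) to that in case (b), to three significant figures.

Isothermal: P_b = P₁(V₁/V₂) = 1.45×14.2.
Adiabatic: P_a = P₁(V₁/V₂)^γ = 1.45×14.2^(1.3).
P_a/P_b = (V₁/V₂)^(γ−1) = 14.2^(0.3) = 2.217.

P_adiabatic / P_isothermal ≈ 2.22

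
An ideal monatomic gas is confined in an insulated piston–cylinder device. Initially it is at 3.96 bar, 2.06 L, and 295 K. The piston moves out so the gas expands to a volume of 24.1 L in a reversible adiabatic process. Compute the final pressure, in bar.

P₂ ≈ 0.0657 bar

Adiabatic: P₁V₁^γ = P₂V₂^γ ⇒ P₂ = P₁ (V₁/V₂)^γ.
γ = 5/3 for a monatomic ideal gas.
P₂ = 3.96 × (2.06/24.1)^(5/3) = 0.06568 bar.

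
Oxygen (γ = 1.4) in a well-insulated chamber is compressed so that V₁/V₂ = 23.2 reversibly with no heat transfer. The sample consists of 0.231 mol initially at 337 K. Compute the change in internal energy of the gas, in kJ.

ΔU ≈ 4.07 kJ

For a reversible adiabat TV^(γ−1) is constant, so T₂ = T₁ (V₁/V₂)^(γ−1).
T₂ = 337 × 23.2^(0.4) = 1185 K.
Q = 0, so ΔU = W_on_gas = nCᵥΔT with Cᵥ = R/(γ−1) = 20.79 J/(mol·K).
ΔU = 0.231 × 20.79 × (1185 − 337) = 4073 J.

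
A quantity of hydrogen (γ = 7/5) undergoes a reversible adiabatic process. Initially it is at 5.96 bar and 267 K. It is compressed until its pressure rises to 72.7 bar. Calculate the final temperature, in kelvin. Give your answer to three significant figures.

T₂ ≈ 546 K

Along an adiabat T P^((1−γ)/γ) is constant, so T₂ = T₁ (P₂/P₁)^((γ−1)/γ).
T₂ = 267 × (72.7/5.96)^(2/7) = 545.6 K.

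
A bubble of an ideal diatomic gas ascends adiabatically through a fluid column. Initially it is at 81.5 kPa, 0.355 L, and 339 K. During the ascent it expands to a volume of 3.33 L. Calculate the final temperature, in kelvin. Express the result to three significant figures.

Adiabatic: T₁V₁^(γ−1) = T₂V₂^(γ−1) ⇒ T₂ = T₁ (V₁/V₂)^(γ−1).
γ = 7/5 for a diatomic ideal gas.
T₂ = 339 × (0.355/3.33)^(2/5) = 138.5 K.

T₂ ≈ 138 K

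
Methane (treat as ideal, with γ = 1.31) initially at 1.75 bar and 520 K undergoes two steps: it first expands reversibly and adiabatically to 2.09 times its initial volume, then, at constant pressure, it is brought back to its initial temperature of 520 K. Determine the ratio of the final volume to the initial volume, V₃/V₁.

V₃/V₁ ≈ 2.63

Adiabatic step: V₂/V₁ = 2.09; T₂ = T₁·(1/2.09)^(0.31) = 413.8 K.
Isobaric step: V₃/V₂ = T₃/T₂ = 520/413.8.
V₃/V₁ = (V₂/V₁)(V₃/V₂) = 2.09 × (520/413.8) = 2.627.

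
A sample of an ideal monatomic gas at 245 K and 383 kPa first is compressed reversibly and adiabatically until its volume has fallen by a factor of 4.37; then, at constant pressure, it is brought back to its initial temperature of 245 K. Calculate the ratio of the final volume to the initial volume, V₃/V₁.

For a monatomic ideal gas γ = 5/3.
Adiabatic step: V₂/V₁ = 0.2288; T₂ = T₁·4.37^(2/3) = 654.9 K.
Isobaric step: V₃/V₂ = T₃/T₂ = 245/654.9.
V₃/V₁ = (V₂/V₁)(V₃/V₂) = 0.2288 × (245/654.9) = 0.08561.

V₃/V₁ ≈ 0.0856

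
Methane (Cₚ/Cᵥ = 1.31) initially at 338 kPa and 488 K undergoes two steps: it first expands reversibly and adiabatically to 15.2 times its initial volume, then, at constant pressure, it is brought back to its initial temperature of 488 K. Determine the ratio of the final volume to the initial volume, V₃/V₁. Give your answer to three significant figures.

V₃/V₁ ≈ 35.3

Adiabatic step: V₂/V₁ = 15.2; T₂ = T₁·(1/15.2)^(0.31) = 209.9 K.
Isobaric step: V₃/V₂ = T₃/T₂ = 488/209.9.
V₃/V₁ = (V₂/V₁)(V₃/V₂) = 15.2 × (488/209.9) = 35.34.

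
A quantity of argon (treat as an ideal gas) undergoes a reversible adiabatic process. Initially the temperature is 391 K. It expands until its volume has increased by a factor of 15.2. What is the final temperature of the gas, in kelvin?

Adiabatic: T₁V₁^(γ−1) = T₂V₂^(γ−1) ⇒ T₂ = T₁ (V₁/V₂)^(γ−1).
For a monatomic ideal gas γ = 5/3, so γ−1 = 2/3.
T₂ = 391 × (1/15.2)^(2/3) = 63.72 K.

T₂ ≈ 63.7 K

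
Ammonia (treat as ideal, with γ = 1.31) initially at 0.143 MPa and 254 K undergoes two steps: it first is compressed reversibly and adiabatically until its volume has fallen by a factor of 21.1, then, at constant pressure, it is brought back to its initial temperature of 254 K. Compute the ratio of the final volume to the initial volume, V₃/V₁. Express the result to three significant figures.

V₃/V₁ ≈ 0.0184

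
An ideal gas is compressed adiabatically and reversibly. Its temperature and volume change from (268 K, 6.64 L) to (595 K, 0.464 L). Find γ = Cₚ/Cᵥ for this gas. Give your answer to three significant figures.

TV^(γ−1) = const ⇒ γ − 1 = ln(T₂/T₁) / ln(V₁/V₂).
γ = 1 + ln(595/268) / ln(6.64/0.464) = 1.3.

γ ≈ 1.30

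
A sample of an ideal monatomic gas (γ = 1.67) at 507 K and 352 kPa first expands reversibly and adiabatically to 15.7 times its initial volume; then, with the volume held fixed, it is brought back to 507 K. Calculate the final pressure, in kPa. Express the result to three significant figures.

Adiabatic step (PV^γ = const): P₂ = 352×(1/15.7)^(1.67) = 3.543 kPa; T₂ = 507×(1/15.7)^(0.67) = 80.12 K.
Isochoric: P₃ = P₂(T₃/T₂) = 3.543 × (507/80.12) = 22.42 kPa.

P₃ ≈ 22.4 kPa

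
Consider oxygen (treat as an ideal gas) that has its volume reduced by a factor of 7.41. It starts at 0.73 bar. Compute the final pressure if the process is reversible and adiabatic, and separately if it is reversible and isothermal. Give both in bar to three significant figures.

adiabatic: 12.1 bar; isothermal: 5.41 bar

For a diatomic ideal gas γ = 7/5.
Isothermal: P₂ = P₁(V₁/V₂) = 0.73×7.41 = 5.409 bar.
Adiabatic: P₂ = P₁(V₁/V₂)^γ = 0.73×7.41^(7/5) = 12.05 bar.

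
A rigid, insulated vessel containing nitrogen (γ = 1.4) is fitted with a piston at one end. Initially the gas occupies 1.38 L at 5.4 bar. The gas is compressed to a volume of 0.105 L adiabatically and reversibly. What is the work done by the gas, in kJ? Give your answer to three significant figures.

W ≈ -3.36 kJ

P₂ = P₁(V₁/V₂)^γ = 5.4×(1.38/0.105)^(1.4) = 198.9 bar.
For a reversible adiabat, W_by_gas = (P₁V₁ − P₂V₂)/(γ−1).
W_by = (540000×0.00138 − 1.989×10^7×0.000105) / (0.4) = -3357 J.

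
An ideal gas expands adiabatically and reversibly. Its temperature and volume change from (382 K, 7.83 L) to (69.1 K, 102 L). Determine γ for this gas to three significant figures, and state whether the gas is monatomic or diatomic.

γ ≈ 1.67; monatomic

TV^(γ−1) = const ⇒ γ − 1 = ln(T₂/T₁) / ln(V₁/V₂).
γ = 1 + ln(69.1/382) / ln(7.83/102) = 1.666.
γ ≈ 1.67 is close to 5/3, so the gas is monatomic.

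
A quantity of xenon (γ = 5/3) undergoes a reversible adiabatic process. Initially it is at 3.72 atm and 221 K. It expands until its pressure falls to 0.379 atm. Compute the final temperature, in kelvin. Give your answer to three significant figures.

T₂ ≈ 88.6 K

Adiabatic: T₂/T₁ = (P₂/P₁)^((γ−1)/γ).
T₂ = 221 × (0.379/3.72)^(2/5) = 88.64 K.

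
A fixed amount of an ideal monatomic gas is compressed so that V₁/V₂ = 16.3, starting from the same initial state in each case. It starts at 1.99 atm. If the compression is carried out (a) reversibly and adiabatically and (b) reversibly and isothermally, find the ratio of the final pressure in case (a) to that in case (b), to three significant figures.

P_adiabatic / P_isothermal ≈ 6.43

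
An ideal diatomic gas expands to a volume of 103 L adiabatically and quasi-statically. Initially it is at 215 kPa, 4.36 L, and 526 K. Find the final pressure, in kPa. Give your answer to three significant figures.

P₂ ≈ 2.57 kPa

Adiabatic: P₁V₁^γ = P₂V₂^γ ⇒ P₂ = P₁ (V₁/V₂)^γ.
γ = 7/5 for a diatomic ideal gas.
P₂ = 215 × (4.36/103)^(7/5) = 2.569 kPa.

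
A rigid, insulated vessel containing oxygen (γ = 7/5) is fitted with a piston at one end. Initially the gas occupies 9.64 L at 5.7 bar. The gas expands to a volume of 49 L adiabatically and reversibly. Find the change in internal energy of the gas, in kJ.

ΔU ≈ -6.57 kJ

P₂ = P₁(V₁/V₂)^γ = 5.7×(9.64/49)^(7/5) = 0.5852 bar.
For a reversible adiabat, W_by_gas = (P₁V₁ − P₂V₂)/(γ−1).
W_by = (570000×0.00964 − 58520×0.049) / (2/5) = 6568 J.
Q = 0 ⇒ ΔU = −W_by = -6568 J.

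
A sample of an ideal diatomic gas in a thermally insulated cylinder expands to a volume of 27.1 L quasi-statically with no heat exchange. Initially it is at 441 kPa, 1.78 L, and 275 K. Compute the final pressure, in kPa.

Adiabatic: P₁V₁^γ = P₂V₂^γ ⇒ P₂ = P₁ (V₁/V₂)^γ.
γ = 7/5 for a diatomic ideal gas.
P₂ = 441 × (1.78/27.1)^(7/5) = 9.747 kPa.

P₂ ≈ 9.75 kPa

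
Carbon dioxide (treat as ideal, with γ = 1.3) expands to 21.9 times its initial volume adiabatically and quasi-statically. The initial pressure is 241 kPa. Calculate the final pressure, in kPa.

P₂ ≈ 4.36 kPa

Adiabatic: P₁V₁^γ = P₂V₂^γ ⇒ P₂ = P₁ (V₁/V₂)^γ.
P₂ = 241 × (1/21.9)^(1.3) = 4.36 kPa.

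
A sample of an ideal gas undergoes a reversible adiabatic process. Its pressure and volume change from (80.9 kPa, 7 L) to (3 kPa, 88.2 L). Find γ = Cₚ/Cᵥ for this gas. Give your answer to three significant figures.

PV^γ = const ⇒ γ = ln(P₂/P₁) / ln(V₁/V₂).
γ = ln(3/80.9) / ln(7/88.2) = 1.3.

γ ≈ 1.30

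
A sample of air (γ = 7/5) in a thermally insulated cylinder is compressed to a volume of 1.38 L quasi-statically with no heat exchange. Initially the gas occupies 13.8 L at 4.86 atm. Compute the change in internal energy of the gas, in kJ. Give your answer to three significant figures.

ΔU ≈ 25.7 kJ

P₂ = P₁(V₁/V₂)^γ = 4.86×(13.8/1.38)^(7/5) = 122.1 atm.
For a reversible adiabat, W_by_gas = (P₁V₁ − P₂V₂)/(γ−1).
W_by = (492400×0.0138 − 1.237×10^7×0.00138) / (2/5) = -25690 J.
Q = 0 ⇒ ΔU = −W_by = 25690 J.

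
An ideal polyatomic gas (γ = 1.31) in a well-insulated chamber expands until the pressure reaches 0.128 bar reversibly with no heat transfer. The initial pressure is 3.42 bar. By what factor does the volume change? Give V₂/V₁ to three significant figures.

V₂/V₁ ≈ 12.3

From PV^γ = const, V₂/V₁ = (P₁/P₂)^(1/γ).
V₂/V₁ = (3.42/0.128)^(0.763) = 12.28.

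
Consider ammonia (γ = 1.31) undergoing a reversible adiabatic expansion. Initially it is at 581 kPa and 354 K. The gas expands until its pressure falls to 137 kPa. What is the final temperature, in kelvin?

Along an adiabat T P^((1−γ)/γ) is constant, so T₂ = T₁ (P₂/P₁)^((γ−1)/γ).
T₂ = 354 × (137/581)^(0.237) = 251.5 K.

T₂ ≈ 251 K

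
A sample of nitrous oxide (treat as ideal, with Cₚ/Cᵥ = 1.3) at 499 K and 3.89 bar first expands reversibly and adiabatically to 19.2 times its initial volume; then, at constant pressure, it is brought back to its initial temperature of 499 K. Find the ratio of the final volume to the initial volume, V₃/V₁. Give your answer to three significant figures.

V₃/V₁ ≈ 46.6

Adiabatic step: V₂/V₁ = 19.2; T₂ = T₁·(1/19.2)^(0.3) = 205.6 K.
Isobaric step: V₃/V₂ = T₃/T₂ = 499/205.6.
V₃/V₁ = (V₂/V₁)(V₃/V₂) = 19.2 × (499/205.6) = 46.59.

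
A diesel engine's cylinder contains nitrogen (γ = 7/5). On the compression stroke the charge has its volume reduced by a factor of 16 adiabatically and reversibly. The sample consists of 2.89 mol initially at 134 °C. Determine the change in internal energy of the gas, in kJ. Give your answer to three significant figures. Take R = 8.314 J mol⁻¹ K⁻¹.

ΔU ≈ 49.7 kJ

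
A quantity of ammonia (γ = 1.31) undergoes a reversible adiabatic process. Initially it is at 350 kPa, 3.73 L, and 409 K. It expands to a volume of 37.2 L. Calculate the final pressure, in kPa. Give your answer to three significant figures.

Since PV^γ is constant along a reversible adiabat, P₂ = P₁ (V₁/V₂)^γ.
P₂ = 350 × (3.73/37.2)^(1.31) = 17.2 kPa.

P₂ ≈ 17.2 kPa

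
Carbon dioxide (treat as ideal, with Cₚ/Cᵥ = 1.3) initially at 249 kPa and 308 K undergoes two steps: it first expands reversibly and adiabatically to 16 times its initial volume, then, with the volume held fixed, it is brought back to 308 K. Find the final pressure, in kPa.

P₃ ≈ 15.6 kPa

Adiabatic step (PV^γ = const): P₂ = 249×(1/16)^(1.3) = 6.774 kPa; T₂ = 308×(1/16)^(0.3) = 134.1 K.
Isochoric: P₃ = P₂(T₃/T₂) = 6.774 × (308/134.1) = 15.56 kPa.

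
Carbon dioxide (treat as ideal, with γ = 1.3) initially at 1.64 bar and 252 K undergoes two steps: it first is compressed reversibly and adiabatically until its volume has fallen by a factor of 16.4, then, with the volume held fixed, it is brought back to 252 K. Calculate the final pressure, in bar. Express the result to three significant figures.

Adiabatic step (PV^γ = const): P₂ = 1.64×16.4^(1.3) = 62.25 bar; T₂ = 252×16.4^(0.3) = 583.2 K.
Isochoric: P₃ = P₂(T₃/T₂) = 62.25 × (252/583.2) = 26.9 bar.

P₃ ≈ 26.9 bar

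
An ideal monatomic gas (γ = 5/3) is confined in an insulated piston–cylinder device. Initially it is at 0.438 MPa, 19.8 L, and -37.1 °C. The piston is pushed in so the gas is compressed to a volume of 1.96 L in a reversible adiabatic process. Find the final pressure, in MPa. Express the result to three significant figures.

Adiabatic: P₁V₁^γ = P₂V₂^γ ⇒ P₂ = P₁ (V₁/V₂)^γ.
P₂ = 0.438 × (19.8/1.96)^(5/3) = 20.68 MPa.

P₂ ≈ 20.7 MPa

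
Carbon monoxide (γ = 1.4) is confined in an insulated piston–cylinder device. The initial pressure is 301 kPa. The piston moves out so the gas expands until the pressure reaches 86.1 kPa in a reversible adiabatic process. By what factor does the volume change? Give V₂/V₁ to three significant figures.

From PV^γ = const, V₂/V₁ = (P₁/P₂)^(1/γ).
V₂/V₁ = (301/86.1)^(0.714) = 2.445.

V₂/V₁ ≈ 2.44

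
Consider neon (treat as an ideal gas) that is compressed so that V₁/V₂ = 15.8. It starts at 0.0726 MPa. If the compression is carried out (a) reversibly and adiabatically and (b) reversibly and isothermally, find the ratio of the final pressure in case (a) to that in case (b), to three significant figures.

For a monatomic ideal gas γ = 5/3.
Isothermal: P_b = P₁(V₁/V₂) = 0.0726×15.8.
Adiabatic: P_a = P₁(V₁/V₂)^γ = 0.0726×15.8^(5/3).
P_a/P_b = (V₁/V₂)^(γ−1) = 15.8^(2/3) = 6.297.

P_adiabatic / P_isothermal ≈ 6.30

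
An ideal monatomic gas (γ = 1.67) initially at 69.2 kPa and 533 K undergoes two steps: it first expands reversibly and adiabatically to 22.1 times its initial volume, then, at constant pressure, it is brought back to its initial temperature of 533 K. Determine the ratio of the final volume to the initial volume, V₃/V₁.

V₃/V₁ ≈ 176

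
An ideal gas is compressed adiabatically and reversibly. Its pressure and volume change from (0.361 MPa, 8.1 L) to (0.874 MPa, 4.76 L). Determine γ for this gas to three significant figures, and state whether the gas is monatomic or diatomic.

γ ≈ 1.66; monatomic

PV^γ = const ⇒ γ = ln(P₂/P₁) / ln(V₁/V₂).
γ = ln(0.874/0.361) / ln(8.1/4.76) = 1.663.
γ ≈ 1.66 is close to 5/3, so the gas is monatomic.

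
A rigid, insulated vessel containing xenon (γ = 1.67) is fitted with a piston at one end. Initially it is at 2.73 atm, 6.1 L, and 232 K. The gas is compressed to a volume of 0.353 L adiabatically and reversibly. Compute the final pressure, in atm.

Since PV^γ is constant along a reversible adiabat, P₂ = P₁ (V₁/V₂)^γ.
P₂ = 2.73 × (6.1/0.353)^(1.67) = 318.3 atm.

P₂ ≈ 318 atm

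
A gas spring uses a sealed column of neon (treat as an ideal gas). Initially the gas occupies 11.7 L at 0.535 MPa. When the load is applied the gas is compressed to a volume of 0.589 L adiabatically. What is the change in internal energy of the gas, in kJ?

γ = 5/3 for a monatomic ideal gas.
P₂ = P₁(V₁/V₂)^γ = 0.535×(11.7/0.589)^(5/3) = 77.95 MPa.
For a reversible adiabat, W_by_gas = (P₁V₁ − P₂V₂)/(γ−1).
W_by = (535000×0.0117 − 7.795×10^7×0.000589) / (2/3) = -59480 J.
Q = 0 ⇒ ΔU = −W_by = 59480 J.

ΔU ≈ 59.5 kJ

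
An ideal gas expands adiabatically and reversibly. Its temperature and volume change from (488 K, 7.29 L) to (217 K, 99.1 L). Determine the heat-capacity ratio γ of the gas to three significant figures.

γ ≈ 1.31

TV^(γ−1) = const ⇒ γ − 1 = ln(T₂/T₁) / ln(V₁/V₂).
γ = 1 + ln(217/488) / ln(7.29/99.1) = 1.311.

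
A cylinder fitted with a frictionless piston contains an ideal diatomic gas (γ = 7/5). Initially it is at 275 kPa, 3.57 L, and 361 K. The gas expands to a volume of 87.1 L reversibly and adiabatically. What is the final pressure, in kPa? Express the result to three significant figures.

P₂ ≈ 3.14 kPa

Since PV^γ is constant along a reversible adiabat, P₂ = P₁ (V₁/V₂)^γ.
P₂ = 275 × (3.57/87.1)^(7/5) = 3.141 kPa.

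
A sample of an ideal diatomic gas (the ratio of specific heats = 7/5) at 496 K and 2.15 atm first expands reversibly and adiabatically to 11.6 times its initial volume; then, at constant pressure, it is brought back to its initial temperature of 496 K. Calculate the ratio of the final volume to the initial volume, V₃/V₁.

Adiabatic step: V₂/V₁ = 11.6; T₂ = T₁·(1/11.6)^(2/5) = 186.1 K.
Isobaric step: V₃/V₂ = T₃/T₂ = 496/186.1.
V₃/V₁ = (V₂/V₁)(V₃/V₂) = 11.6 × (496/186.1) = 30.92.

V₃/V₁ ≈ 30.9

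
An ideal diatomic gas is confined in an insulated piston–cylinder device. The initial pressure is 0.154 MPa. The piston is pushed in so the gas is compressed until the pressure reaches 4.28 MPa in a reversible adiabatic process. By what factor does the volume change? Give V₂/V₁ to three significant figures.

V₂/V₁ ≈ 0.0930

From PV^γ = const, V₂/V₁ = (P₁/P₂)^(1/γ).
For a diatomic ideal gas γ = 7/5.
V₂/V₁ = (0.154/4.28)^(5/7) = 0.09303.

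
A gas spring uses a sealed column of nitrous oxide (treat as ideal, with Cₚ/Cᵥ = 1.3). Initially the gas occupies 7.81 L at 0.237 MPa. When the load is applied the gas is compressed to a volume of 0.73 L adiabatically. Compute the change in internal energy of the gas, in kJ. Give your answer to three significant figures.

ΔU ≈ 6.39 kJ

P₂ = P₁(V₁/V₂)^γ = 0.237×(7.81/0.73)^(1.3) = 5.163 MPa.
For a reversible adiabat, W_by_gas = (P₁V₁ − P₂V₂)/(γ−1).
W_by = (237000×0.00781 − 5.163×10^6×0.00073) / (0.3) = -6393 J.
Q = 0 ⇒ ΔU = −W_by = 6393 J.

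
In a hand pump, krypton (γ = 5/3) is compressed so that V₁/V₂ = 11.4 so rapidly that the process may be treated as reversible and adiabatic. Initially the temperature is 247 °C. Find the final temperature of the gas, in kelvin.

T₂ ≈ 2630 K

For a reversible adiabat TV^(γ−1) is constant, so T₂ = T₁ (V₁/V₂)^(γ−1).
T₁ = 247 °C = 520.1 K.
T₂ = 520.1 × 11.4^(2/3) = 2635 K.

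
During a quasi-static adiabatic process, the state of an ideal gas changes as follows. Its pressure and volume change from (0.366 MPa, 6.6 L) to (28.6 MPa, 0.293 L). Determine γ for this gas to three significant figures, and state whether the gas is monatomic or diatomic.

γ ≈ 1.40; diatomic

PV^γ = const ⇒ γ = ln(P₂/P₁) / ln(V₁/V₂).
γ = ln(28.6/0.366) / ln(6.6/0.293) = 1.399.
γ ≈ 1.40 is close to 7/5, so the gas is diatomic.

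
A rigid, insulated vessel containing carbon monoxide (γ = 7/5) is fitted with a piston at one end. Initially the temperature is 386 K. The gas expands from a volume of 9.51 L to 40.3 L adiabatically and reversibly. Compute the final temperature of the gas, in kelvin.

T₂ ≈ 217 K

For a reversible adiabat TV^(γ−1) is constant, so T₂ = T₁ (V₁/V₂)^(γ−1).
T₂ = 386 × (9.51/40.3)^(2/5) = 216.6 K.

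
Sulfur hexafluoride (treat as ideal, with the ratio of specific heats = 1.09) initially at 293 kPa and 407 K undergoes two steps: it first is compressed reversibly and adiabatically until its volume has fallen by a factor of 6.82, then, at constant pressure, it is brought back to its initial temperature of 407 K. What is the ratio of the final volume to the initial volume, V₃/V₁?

Adiabatic step: V₂/V₁ = 0.1466; T₂ = T₁·6.82^(0.09) = 483.8 K.
Isobaric step: V₃/V₂ = T₃/T₂ = 407/483.8.
V₃/V₁ = (V₂/V₁)(V₃/V₂) = 0.1466 × (407/483.8) = 0.1234.

V₃/V₁ ≈ 0.123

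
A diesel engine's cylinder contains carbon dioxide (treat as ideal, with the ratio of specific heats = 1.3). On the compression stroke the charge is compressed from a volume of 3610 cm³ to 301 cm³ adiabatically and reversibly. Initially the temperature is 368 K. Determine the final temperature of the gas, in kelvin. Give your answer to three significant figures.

For a reversible adiabat TV^(γ−1) is constant, so T₂ = T₁ (V₁/V₂)^(γ−1).
T₂ = 368 × (3610/301)^(0.3) = 775.4 K.

T₂ ≈ 775 K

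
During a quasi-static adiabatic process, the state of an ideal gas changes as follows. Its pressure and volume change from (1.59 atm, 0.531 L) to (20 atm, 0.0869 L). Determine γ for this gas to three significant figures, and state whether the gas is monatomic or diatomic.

γ ≈ 1.40; diatomic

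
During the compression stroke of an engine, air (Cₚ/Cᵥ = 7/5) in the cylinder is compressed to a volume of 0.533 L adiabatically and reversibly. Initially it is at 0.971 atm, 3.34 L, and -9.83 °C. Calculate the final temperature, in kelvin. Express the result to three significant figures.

Adiabatic: T₁V₁^(γ−1) = T₂V₂^(γ−1) ⇒ T₂ = T₁ (V₁/V₂)^(γ−1).
T₁ = -9.83 °C = 263.3 K.
T₂ = 263.3 × (3.34/0.533)^(2/5) = 548.6 K.

T₂ ≈ 549 K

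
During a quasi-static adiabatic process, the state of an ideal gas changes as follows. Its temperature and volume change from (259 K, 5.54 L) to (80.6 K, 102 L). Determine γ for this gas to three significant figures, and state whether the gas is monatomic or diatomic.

TV^(γ−1) = const ⇒ γ − 1 = ln(T₂/T₁) / ln(V₁/V₂).
γ = 1 + ln(80.6/259) / ln(5.54/102) = 1.401.
γ ≈ 1.40 is close to 7/5, so the gas is diatomic.

γ ≈ 1.40; diatomic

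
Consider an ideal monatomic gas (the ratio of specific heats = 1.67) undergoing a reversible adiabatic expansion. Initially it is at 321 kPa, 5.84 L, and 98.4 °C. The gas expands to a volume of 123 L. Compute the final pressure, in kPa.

Since PV^γ is constant along a reversible adiabat, P₂ = P₁ (V₁/V₂)^γ.
P₂ = 321 × (5.84/123)^(1.67) = 1.978 kPa.

P₂ ≈ 1.98 kPa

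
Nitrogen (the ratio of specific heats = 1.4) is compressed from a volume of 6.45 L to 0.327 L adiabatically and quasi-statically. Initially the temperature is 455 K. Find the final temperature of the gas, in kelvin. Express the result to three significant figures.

For a reversible adiabat TV^(γ−1) is constant, so T₂ = T₁ (V₁/V₂)^(γ−1).
T₂ = 455 × (6.45/0.327)^(0.4) = 1500 K.

T₂ ≈ 1500 K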